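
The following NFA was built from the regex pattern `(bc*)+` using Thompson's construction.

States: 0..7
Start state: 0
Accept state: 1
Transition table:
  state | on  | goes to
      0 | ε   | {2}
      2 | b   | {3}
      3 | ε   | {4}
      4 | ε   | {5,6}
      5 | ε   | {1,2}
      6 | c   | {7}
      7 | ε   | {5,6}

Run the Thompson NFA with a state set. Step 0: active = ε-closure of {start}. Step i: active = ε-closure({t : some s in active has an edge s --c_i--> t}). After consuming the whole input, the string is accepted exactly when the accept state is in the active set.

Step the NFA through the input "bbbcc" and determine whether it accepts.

start: ε-closure({0}) = {0,2}
'b' @ 1: {1,2,3,4,5,6}  [accepting]
'b' @ 2: {1,2,3,4,5,6}  [accepting]
'b' @ 3: {1,2,3,4,5,6}  [accepting]
'c' @ 4: {1,2,5,6,7}  [accepting]
'c' @ 5: {1,2,5,6,7}  [accepting]
end set {1,2,5,6,7} — state 1 in

Answer: ACCEPT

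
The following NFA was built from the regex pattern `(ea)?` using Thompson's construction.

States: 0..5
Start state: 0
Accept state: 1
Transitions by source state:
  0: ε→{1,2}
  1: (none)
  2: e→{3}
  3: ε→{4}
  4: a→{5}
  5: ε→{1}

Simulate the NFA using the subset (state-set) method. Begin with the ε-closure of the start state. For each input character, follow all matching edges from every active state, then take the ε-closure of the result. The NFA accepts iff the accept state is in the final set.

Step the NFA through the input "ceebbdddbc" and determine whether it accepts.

Answer: REJECT

Derivation:
start: ε-closure({0}) = {0,1,2}
'c' @ 1: {}  — state set empty
rest 'eebbdddbc' ignored (set empty)
after full input: {}  (accept=1 not in)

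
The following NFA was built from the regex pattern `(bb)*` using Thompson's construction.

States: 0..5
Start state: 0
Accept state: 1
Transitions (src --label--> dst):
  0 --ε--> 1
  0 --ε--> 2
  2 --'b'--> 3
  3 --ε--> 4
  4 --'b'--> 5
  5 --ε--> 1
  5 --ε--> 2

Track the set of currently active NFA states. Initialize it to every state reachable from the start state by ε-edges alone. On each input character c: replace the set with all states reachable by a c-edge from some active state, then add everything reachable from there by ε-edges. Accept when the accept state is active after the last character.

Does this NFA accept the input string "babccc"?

S₀ = ε-closure({0}) = {0,1,2}
'b' @ 1: {3,4}
'a' @ 2: {}  — dead — no transitions
rest 'bccc' ignored (set empty)
after full input: {}  (accept=1 not in)

Answer: REJECT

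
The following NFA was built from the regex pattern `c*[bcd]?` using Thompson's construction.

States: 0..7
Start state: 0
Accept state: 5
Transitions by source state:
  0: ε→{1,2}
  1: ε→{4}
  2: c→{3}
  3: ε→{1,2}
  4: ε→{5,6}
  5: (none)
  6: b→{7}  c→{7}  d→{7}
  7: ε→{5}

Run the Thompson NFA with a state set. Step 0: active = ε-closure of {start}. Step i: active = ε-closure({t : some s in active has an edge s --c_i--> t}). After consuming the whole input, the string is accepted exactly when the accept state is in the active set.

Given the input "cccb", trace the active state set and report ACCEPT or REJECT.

S₀ = ε-closure({0}) = {0,1,2,4,5,6}
'c' @ 1: {1,2,3,4,5,6,7}  [accepting]
'c' @ 2: {1,2,3,4,5,6,7}  [accepting]
'c' @ 3: {1,2,3,4,5,6,7}  [accepting]
'b' @ 4: {5,7}  [accepting]
final: {5,7}; accept 5 in set

Answer: ACCEPT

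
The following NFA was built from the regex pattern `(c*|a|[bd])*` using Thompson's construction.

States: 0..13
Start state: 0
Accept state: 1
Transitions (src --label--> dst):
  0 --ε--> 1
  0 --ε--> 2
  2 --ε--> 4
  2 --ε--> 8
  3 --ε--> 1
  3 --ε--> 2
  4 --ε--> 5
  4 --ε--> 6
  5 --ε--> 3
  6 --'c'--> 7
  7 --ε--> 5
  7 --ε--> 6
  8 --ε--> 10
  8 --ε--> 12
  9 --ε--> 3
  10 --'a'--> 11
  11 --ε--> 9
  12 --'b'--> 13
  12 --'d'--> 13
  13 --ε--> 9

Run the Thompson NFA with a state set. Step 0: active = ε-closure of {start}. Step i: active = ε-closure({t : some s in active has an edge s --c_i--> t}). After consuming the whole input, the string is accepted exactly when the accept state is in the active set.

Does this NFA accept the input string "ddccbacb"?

start: ε-closure({0}) = {0,1,2,3,4,5,6,8,10,12}
'd' @ 1: {1,2,3,4,5,6,8,9,10,12,13}  (accept∈set)
'd' @ 2: {1,2,3,4,5,6,8,9,10,12,13}  (accept∈set)
'c' @ 3: {1,2,3,4,5,6,7,8,10,12}  (accept∈set)
'c' @ 4: {1,2,3,4,5,6,7,8,10,12}  (accept∈set)
'b' @ 5: {1,2,3,4,5,6,8,9,10,12,13}  (accept∈set)
'a' @ 6: {1,2,3,4,5,6,8,9,10,11,12}  (accept∈set)
'c' @ 7: {1,2,3,4,5,6,7,8,10,12}  (accept∈set)
'b' @ 8: {1,2,3,4,5,6,8,9,10,12,13}  (accept∈set)
end set {1,2,3,4,5,6,8,9,10,12,13} — state 1 in

Answer: ACCEPT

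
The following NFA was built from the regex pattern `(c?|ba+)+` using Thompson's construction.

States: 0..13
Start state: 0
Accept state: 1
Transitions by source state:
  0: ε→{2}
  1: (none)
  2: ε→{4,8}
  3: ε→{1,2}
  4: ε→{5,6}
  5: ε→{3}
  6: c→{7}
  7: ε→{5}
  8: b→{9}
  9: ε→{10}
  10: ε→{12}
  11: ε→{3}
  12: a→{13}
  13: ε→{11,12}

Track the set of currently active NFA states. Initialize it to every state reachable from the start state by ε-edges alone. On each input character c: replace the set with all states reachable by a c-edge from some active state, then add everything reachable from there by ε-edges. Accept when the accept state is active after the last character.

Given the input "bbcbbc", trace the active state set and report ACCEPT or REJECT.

Answer: REJECT

Trace:
initial (ε-close {0}): {0,1,2,3,4,5,6,8}
'b' @ 1: {9,10,12}
'b' @ 2: {}  — no active states
rest 'cbbc' ignored (set empty)
final: {}; accept 1 not in set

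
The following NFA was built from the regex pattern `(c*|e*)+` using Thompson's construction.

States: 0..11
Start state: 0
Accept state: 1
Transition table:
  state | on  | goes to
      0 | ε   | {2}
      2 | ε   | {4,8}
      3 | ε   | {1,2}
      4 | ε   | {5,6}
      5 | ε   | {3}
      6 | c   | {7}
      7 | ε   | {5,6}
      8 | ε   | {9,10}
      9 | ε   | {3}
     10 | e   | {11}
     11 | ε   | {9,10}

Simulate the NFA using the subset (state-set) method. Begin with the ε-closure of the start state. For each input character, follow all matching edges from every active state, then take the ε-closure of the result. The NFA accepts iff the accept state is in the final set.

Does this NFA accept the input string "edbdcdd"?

Answer: REJECT

Derivation:
S₀ = ε-closure({0}) = {0,1,2,3,4,5,6,8,9,10}
'e' @ 1: {1,2,3,4,5,6,8,9,10,11}  ✓accept
'd' @ 2: {}  — dead — no transitions
rest 'bdcdd' ignored (set empty)
final: {}; accept 1 not in set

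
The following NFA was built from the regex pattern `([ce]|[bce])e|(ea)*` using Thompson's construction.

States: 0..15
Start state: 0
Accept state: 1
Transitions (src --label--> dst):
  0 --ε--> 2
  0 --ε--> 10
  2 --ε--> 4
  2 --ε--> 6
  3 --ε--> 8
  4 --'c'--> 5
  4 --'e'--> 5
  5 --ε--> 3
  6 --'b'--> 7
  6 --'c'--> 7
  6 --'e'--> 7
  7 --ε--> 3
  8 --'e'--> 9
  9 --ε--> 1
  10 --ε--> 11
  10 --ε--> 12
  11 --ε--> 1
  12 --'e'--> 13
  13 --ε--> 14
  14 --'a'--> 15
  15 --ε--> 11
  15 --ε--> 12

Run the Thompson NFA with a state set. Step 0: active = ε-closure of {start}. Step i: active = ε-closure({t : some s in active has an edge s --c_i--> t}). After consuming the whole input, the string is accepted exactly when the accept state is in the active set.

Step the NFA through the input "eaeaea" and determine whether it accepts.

initial (ε-close {0}): {0,1,2,4,6,10,11,12}
'e' @ 1: {3,5,7,8,13,14}
'a' @ 2: {1,11,12,15}  (accept∈set)
'e' @ 3: {13,14}
'a' @ 4: {1,11,12,15}  (accept∈set)
'e' @ 5: {13,14}
'a' @ 6: {1,11,12,15}  (accept∈set)
final: {1,11,12,15}; accept 1 in set

Answer: ACCEPT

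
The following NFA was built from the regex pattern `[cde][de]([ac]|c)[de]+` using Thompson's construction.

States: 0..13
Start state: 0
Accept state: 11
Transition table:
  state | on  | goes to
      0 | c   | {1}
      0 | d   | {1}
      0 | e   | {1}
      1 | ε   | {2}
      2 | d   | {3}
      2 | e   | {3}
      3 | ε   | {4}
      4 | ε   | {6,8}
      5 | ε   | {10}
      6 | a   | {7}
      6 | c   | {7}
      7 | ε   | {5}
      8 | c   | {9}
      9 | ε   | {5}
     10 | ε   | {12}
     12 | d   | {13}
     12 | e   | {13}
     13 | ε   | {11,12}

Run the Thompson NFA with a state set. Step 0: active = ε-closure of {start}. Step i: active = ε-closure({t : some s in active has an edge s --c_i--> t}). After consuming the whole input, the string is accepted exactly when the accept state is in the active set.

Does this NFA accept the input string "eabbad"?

initial (ε-close {0}): {0}
'e' @ 1: {1,2}
'a' @ 2: {}  — no active states
rest 'bbad' ignored (set empty)
end set {} — state 11 not in

Answer: REJECT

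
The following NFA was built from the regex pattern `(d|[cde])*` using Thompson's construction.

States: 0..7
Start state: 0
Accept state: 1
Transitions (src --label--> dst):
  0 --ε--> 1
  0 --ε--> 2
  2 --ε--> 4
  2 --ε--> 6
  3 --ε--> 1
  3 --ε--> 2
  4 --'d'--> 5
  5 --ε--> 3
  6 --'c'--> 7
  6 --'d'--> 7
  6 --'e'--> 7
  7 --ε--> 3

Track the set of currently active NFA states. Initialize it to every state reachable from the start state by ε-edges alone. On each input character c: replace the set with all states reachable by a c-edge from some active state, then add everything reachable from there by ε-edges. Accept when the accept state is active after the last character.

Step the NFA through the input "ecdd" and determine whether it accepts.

S₀ = ε-closure({0}) = {0,1,2,4,6}
'e' @ 1: {1,2,3,4,6,7}  (accept∈set)
'c' @ 2: {1,2,3,4,6,7}  (accept∈set)
'd' @ 3: {1,2,3,4,5,6,7}  (accept∈set)
'd' @ 4: {1,2,3,4,5,6,7}  (accept∈set)
final: {1,2,3,4,5,6,7}; accept 1 in set

Answer: ACCEPT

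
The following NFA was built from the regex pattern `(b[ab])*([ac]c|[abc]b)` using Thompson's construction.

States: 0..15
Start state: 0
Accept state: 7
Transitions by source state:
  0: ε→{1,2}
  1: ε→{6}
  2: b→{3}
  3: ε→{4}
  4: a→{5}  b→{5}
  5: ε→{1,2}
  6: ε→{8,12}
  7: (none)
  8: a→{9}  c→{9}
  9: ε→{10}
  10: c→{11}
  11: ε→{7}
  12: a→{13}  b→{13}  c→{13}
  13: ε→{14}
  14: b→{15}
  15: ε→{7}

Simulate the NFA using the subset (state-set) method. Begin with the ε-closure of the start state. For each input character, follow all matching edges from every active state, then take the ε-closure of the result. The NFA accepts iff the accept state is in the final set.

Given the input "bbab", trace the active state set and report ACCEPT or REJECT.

S₀ = ε-closure({0}) = {0,1,2,6,8,12}
'b' @ 1: {3,4,13,14}
'b' @ 2: {1,2,5,6,7,8,12,15}  (accept∈set)
'a' @ 3: {9,10,13,14}
'b' @ 4: {7,15}  (accept∈set)
final: {7,15}; accept 7 in set

Answer: ACCEPT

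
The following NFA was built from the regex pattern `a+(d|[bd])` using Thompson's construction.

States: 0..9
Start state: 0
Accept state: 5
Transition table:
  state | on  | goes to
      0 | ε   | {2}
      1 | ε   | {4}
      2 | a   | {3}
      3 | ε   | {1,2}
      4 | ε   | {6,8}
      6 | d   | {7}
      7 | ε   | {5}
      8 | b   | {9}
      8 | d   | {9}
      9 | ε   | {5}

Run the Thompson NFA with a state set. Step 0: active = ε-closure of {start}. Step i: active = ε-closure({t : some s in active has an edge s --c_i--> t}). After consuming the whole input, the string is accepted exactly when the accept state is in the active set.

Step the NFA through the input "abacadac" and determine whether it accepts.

Answer: REJECT

Steps:
start: ε-closure({0}) = {0,2}
'a' @ 1: {1,2,3,4,6,8}
'b' @ 2: {5,9}  ✓accept
'a' @ 3: {}  — state set empty
rest 'cadac' ignored (set empty)
after full input: {}  (accept=5 not in)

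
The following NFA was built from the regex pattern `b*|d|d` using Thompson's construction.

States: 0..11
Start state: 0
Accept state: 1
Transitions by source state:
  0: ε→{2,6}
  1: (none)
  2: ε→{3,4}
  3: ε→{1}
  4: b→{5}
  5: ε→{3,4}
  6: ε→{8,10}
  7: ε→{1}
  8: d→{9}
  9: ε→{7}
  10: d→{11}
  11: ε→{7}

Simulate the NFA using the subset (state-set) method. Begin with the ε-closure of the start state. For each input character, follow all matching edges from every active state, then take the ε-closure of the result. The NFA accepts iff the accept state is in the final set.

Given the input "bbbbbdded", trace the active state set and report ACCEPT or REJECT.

initial (ε-close {0}): {0,1,2,3,4,6,8,10}
'b' @ 1: {1,3,4,5}  (accept∈set)
'b' @ 2: {1,3,4,5}  (accept∈set)
'b' @ 3: {1,3,4,5}  (accept∈set)
'b' @ 4: {1,3,4,5}  (accept∈set)
'b' @ 5: {1,3,4,5}  (accept∈set)
'd' @ 6: {}  — dead — no transitions
rest 'ded' ignored (set empty)
after full input: {}  (accept=1 not in)

Answer: REJECT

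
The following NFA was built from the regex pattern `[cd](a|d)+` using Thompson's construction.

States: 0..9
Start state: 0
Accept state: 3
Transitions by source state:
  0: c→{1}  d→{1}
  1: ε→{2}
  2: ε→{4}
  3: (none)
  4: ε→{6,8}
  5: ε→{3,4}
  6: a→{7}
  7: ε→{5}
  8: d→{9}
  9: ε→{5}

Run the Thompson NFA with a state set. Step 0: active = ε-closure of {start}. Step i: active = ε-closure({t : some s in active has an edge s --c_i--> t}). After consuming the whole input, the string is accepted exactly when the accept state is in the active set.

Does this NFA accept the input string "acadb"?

Answer: REJECT

Steps:
start: ε-closure({0}) = {0}
'a' @ 1: {}  — dead — no transitions
rest 'cadb' ignored (set empty)
final: {}; accept 3 not in set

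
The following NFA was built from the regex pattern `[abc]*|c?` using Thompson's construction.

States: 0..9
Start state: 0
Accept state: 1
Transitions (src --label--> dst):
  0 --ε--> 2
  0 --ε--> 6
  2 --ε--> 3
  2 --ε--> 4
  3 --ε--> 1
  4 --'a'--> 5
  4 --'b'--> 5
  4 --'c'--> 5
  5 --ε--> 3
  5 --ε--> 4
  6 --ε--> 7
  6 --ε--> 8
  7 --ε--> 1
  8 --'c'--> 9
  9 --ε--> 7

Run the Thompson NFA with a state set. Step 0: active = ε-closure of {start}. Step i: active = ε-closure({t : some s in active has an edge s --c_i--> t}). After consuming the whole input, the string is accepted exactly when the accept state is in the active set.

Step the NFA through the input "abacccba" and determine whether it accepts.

start: ε-closure({0}) = {0,1,2,3,4,6,7,8}
'a' @ 1: {1,3,4,5}  [accepting]
'b' @ 2: {1,3,4,5}  [accepting]
'a' @ 3: {1,3,4,5}  [accepting]
'c' @ 4: {1,3,4,5}  [accepting]
'c' @ 5: {1,3,4,5}  [accepting]
'c' @ 6: {1,3,4,5}  [accepting]
'b' @ 7: {1,3,4,5}  [accepting]
'a' @ 8: {1,3,4,5}  [accepting]
final: {1,3,4,5}; accept 1 in set

Answer: ACCEPT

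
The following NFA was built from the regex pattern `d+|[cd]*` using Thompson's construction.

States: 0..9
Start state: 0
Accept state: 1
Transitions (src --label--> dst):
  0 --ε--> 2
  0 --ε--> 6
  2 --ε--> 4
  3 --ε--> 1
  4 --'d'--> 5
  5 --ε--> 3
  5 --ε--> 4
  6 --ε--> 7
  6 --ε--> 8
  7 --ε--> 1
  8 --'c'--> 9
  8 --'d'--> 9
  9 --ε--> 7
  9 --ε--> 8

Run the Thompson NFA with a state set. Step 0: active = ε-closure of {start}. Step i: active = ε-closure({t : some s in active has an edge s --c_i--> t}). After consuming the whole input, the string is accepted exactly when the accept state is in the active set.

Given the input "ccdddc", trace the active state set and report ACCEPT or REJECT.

S₀ = ε-closure({0}) = {0,1,2,4,6,7,8}
'c' @ 1: {1,7,8,9}  ✓accept
'c' @ 2: {1,7,8,9}  ✓accept
'd' @ 3: {1,7,8,9}  ✓accept
'd' @ 4: {1,7,8,9}  ✓accept
'd' @ 5: {1,7,8,9}  ✓accept
'c' @ 6: {1,7,8,9}  ✓accept
after full input: {1,7,8,9}  (accept=1 in)

Answer: ACCEPT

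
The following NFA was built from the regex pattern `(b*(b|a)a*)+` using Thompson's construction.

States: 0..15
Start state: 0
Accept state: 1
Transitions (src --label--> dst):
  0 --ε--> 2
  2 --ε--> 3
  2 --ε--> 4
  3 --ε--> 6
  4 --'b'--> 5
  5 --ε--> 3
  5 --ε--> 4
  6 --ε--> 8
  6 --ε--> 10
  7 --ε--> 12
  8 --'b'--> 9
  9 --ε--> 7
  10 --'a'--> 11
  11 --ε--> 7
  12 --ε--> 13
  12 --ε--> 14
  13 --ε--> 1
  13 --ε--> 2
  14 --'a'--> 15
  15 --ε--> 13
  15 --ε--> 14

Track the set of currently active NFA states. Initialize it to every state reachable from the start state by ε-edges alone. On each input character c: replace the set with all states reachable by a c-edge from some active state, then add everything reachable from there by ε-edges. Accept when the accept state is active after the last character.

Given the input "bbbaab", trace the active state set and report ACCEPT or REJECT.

initial (ε-close {0}): {0,2,3,4,6,8,10}
'b' @ 1: {1,2,3,4,5,6,7,8,9,10,12,13,14}  (accept∈set)
'b' @ 2: {1,2,3,4,5,6,7,8,9,10,12,13,14}  (accept∈set)
'b' @ 3: {1,2,3,4,5,6,7,8,9,10,12,13,14}  (accept∈set)
'a' @ 4: {1,2,3,4,6,7,8,10,11,12,13,14,15}  (accept∈set)
'a' @ 5: {1,2,3,4,6,7,8,10,11,12,13,14,15}  (accept∈set)
'b' @ 6: {1,2,3,4,5,6,7,8,9,10,12,13,14}  (accept∈set)
end set {1,2,3,4,5,6,7,8,9,10,12,13,14} — state 1 in

Answer: ACCEPT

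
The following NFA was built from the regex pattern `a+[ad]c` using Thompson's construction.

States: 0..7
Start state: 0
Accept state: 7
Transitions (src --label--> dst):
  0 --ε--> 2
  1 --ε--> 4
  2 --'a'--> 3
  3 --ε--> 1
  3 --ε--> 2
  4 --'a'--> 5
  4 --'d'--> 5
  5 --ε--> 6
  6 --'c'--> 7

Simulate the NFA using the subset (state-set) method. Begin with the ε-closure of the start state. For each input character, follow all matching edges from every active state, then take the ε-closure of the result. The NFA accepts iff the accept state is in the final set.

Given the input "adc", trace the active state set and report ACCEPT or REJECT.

Answer: ACCEPT

Derivation:
S₀ = ε-closure({0}) = {0,2}
'a' @ 1: {1,2,3,4}
'd' @ 2: {5,6}
'c' @ 3: {7}  [accepting]
after full input: {7}  (accept=7 in)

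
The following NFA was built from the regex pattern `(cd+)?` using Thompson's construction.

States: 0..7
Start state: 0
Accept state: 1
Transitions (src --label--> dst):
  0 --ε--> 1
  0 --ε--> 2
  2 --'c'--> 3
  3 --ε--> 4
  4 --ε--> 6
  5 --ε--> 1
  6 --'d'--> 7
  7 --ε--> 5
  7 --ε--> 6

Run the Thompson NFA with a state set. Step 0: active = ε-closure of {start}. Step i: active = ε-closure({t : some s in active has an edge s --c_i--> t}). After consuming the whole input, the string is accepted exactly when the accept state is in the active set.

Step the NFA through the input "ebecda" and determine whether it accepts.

S₀ = ε-closure({0}) = {0,1,2}
'e' @ 1: {}  — no active states
rest 'becda' ignored (set empty)
final: {}; accept 1 not in set

Answer: REJECT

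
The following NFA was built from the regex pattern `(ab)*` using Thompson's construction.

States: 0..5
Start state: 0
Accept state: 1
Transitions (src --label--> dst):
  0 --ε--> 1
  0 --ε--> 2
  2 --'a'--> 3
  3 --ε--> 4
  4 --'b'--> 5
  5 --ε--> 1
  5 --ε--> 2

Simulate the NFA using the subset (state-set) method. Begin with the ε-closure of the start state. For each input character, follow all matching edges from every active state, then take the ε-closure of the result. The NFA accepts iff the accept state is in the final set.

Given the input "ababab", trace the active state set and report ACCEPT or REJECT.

Answer: ACCEPT

Trace:
initial (ε-close {0}): {0,1,2}
'a' @ 1: {3,4}
'b' @ 2: {1,2,5}  ✓accept
'a' @ 3: {3,4}
'b' @ 4: {1,2,5}  ✓accept
'a' @ 5: {3,4}
'b' @ 6: {1,2,5}  ✓accept
end set {1,2,5} — state 1 in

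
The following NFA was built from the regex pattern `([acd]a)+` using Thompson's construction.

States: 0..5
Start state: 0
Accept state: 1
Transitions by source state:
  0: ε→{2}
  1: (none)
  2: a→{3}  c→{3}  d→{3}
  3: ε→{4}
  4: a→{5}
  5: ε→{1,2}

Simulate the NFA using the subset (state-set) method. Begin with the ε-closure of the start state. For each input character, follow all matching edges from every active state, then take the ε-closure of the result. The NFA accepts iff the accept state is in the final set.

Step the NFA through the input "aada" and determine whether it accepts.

S₀ = ε-closure({0}) = {0,2}
'a' @ 1: {3,4}
'a' @ 2: {1,2,5}  [accepting]
'd' @ 3: {3,4}
'a' @ 4: {1,2,5}  [accepting]
end set {1,2,5} — state 1 in

Answer: ACCEPT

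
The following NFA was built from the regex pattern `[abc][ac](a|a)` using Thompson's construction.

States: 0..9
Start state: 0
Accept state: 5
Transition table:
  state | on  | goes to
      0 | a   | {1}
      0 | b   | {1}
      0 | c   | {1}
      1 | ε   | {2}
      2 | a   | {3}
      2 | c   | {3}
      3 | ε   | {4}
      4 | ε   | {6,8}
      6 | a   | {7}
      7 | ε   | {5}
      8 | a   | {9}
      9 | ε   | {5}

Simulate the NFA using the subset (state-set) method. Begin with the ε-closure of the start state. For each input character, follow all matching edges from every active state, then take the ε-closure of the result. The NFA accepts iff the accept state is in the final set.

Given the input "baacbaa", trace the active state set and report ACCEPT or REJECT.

Answer: REJECT

Steps:
S₀ = ε-closure({0}) = {0}
'b' @ 1: {1,2}
'a' @ 2: {3,4,6,8}
'a' @ 3: {5,7,9}  [accepting]
'c' @ 4: {}  — no active states
rest 'baa' ignored (set empty)
end set {} — state 5 not in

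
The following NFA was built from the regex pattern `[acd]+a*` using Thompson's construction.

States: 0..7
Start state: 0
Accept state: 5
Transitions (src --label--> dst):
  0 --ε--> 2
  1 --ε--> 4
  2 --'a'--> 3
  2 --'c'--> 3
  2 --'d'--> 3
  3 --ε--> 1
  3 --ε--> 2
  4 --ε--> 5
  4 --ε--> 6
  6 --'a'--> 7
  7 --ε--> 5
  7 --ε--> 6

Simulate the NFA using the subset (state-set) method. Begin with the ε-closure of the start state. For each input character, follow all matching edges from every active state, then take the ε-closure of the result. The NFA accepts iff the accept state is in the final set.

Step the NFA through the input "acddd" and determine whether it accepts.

Answer: ACCEPT

Trace:
initial (ε-close {0}): {0,2}
'a' @ 1: {1,2,3,4,5,6}  ✓accept
'c' @ 2: {1,2,3,4,5,6}  ✓accept
'd' @ 3: {1,2,3,4,5,6}  ✓accept
'd' @ 4: {1,2,3,4,5,6}  ✓accept
'd' @ 5: {1,2,3,4,5,6}  ✓accept
final: {1,2,3,4,5,6}; accept 5 in set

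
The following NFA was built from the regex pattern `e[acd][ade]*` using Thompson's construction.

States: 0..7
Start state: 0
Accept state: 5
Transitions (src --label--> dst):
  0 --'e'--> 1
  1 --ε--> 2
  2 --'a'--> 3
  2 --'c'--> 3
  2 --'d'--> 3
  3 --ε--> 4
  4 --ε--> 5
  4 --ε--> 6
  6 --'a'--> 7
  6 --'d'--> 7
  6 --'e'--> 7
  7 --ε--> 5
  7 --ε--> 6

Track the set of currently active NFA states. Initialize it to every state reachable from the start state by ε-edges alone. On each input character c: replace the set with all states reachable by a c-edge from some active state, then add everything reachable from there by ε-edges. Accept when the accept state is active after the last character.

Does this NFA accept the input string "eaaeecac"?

Answer: REJECT

Derivation:
start: ε-closure({0}) = {0}
'e' @ 1: {1,2}
'a' @ 2: {3,4,5,6}  [accepting]
'a' @ 3: {5,6,7}  [accepting]
'e' @ 4: {5,6,7}  [accepting]
'e' @ 5: {5,6,7}  [accepting]
'c' @ 6: {}  — dead — no transitions
rest 'ac' ignored (set empty)
final: {}; accept 5 not in set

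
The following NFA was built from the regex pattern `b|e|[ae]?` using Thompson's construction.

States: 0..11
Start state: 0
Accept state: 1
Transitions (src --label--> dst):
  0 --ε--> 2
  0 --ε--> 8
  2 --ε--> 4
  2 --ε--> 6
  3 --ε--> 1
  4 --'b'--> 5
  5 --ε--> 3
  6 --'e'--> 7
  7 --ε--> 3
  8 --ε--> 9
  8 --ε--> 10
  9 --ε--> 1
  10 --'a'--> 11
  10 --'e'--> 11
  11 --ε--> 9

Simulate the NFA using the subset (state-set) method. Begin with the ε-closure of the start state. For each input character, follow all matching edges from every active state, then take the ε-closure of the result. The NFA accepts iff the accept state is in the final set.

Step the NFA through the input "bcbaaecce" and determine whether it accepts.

S₀ = ε-closure({0}) = {0,1,2,4,6,8,9,10}
'b' @ 1: {1,3,5}  (accept∈set)
'c' @ 2: {}  — no active states
rest 'baaecce' ignored (set empty)
after full input: {}  (accept=1 not in)

Answer: REJECT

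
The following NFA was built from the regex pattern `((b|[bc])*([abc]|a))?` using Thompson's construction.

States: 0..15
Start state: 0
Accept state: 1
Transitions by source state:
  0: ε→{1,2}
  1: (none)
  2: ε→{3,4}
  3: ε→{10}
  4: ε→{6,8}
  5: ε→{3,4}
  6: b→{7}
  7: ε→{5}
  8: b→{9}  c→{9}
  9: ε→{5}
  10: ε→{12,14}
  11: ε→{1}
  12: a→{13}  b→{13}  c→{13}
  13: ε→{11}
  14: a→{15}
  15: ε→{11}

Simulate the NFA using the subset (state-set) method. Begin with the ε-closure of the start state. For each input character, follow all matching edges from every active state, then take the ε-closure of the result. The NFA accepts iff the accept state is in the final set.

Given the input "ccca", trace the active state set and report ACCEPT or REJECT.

S₀ = ε-closure({0}) = {0,1,2,3,4,6,8,10,12,14}
'c' @ 1: {1,3,4,5,6,8,9,10,11,12,13,14}  [accepting]
'c' @ 2: {1,3,4,5,6,8,9,10,11,12,13,14}  [accepting]
'c' @ 3: {1,3,4,5,6,8,9,10,11,12,13,14}  [accepting]
'a' @ 4: {1,11,13,15}  [accepting]
after full input: {1,11,13,15}  (accept=1 in)

Answer: ACCEPT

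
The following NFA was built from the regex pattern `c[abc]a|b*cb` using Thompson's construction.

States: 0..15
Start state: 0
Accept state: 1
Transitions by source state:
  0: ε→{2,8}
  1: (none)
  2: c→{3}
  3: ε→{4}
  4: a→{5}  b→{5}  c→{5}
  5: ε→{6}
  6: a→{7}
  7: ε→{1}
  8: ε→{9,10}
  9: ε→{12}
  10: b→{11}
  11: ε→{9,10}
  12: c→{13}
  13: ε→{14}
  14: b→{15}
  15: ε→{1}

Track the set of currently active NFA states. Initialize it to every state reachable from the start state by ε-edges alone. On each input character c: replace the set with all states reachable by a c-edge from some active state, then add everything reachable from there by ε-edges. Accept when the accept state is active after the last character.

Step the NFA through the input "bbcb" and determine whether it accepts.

S₀ = ε-closure({0}) = {0,2,8,9,10,12}
'b' @ 1: {9,10,11,12}
'b' @ 2: {9,10,11,12}
'c' @ 3: {13,14}
'b' @ 4: {1,15}  ✓accept
end set {1,15} — state 1 in

Answer: ACCEPT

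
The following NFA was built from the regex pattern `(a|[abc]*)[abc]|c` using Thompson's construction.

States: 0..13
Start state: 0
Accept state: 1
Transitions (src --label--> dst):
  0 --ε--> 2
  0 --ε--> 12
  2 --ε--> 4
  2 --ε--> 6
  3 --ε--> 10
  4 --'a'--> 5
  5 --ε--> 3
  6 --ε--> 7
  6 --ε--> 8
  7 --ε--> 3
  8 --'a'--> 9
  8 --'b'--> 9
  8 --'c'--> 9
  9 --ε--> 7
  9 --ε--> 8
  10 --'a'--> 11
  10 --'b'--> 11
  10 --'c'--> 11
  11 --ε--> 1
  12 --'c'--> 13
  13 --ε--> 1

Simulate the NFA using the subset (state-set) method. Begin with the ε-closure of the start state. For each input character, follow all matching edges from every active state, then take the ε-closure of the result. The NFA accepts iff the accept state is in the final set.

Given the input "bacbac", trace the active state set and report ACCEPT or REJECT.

Answer: ACCEPT

Trace:
initial (ε-close {0}): {0,2,3,4,6,7,8,10,12}
'b' @ 1: {1,3,7,8,9,10,11}  (accept∈set)
'a' @ 2: {1,3,7,8,9,10,11}  (accept∈set)
'c' @ 3: {1,3,7,8,9,10,11}  (accept∈set)
'b' @ 4: {1,3,7,8,9,10,11}  (accept∈set)
'a' @ 5: {1,3,7,8,9,10,11}  (accept∈set)
'c' @ 6: {1,3,7,8,9,10,11}  (accept∈set)
final: {1,3,7,8,9,10,11}; accept 1 in set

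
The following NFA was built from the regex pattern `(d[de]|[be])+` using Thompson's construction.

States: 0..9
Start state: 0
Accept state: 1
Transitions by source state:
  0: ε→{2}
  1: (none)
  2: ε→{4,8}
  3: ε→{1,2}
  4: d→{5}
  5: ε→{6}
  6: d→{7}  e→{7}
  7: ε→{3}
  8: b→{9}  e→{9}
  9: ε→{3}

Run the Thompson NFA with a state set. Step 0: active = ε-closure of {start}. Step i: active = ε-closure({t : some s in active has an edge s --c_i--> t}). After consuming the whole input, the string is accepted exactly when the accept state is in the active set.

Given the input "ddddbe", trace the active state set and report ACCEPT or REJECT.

start: ε-closure({0}) = {0,2,4,8}
'd' @ 1: {5,6}
'd' @ 2: {1,2,3,4,7,8}  (accept∈set)
'd' @ 3: {5,6}
'd' @ 4: {1,2,3,4,7,8}  (accept∈set)
'b' @ 5: {1,2,3,4,8,9}  (accept∈set)
'e' @ 6: {1,2,3,4,8,9}  (accept∈set)
end set {1,2,3,4,8,9} — state 1 in

Answer: ACCEPT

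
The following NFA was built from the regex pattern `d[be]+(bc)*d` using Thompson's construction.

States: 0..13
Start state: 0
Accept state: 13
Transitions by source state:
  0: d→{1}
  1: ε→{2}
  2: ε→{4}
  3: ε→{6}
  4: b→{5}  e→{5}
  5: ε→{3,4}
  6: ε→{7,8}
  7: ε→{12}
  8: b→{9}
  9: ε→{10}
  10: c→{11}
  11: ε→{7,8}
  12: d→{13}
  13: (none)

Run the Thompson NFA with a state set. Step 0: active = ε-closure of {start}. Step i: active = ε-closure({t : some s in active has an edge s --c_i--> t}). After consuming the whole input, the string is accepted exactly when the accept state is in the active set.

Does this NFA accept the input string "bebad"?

start: ε-closure({0}) = {0}
'b' @ 1: {}  — dead — no transitions
rest 'ebad' ignored (set empty)
final: {}; accept 13 not in set

Answer: REJECT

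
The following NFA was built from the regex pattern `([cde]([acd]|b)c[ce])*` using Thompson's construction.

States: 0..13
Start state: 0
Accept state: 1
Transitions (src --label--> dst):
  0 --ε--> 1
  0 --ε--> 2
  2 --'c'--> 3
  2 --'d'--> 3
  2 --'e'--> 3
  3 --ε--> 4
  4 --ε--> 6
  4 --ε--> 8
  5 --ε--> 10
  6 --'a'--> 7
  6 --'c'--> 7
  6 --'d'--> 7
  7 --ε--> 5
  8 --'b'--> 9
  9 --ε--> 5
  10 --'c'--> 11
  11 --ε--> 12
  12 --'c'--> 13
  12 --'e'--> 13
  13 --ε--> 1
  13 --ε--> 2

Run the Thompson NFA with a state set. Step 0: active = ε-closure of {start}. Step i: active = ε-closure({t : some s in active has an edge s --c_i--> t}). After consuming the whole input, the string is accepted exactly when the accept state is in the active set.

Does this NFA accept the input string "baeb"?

Answer: REJECT

Derivation:
initial (ε-close {0}): {0,1,2}
'b' @ 1: {}  — state set empty
rest 'aeb' ignored (set empty)
final: {}; accept 1 not in set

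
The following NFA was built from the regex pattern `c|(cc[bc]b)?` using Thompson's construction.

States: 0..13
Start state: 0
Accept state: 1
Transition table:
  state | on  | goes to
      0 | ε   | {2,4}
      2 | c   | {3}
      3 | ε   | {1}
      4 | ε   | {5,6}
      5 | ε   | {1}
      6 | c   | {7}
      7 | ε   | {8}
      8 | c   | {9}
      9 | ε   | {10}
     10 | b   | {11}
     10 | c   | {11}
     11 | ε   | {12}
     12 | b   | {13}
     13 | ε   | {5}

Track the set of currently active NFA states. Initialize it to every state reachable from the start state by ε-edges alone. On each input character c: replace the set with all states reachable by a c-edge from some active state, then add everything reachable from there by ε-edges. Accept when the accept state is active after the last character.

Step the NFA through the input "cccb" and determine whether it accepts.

Answer: ACCEPT

Trace:
initial (ε-close {0}): {0,1,2,4,5,6}
'c' @ 1: {1,3,7,8}  (accept∈set)
'c' @ 2: {9,10}
'c' @ 3: {11,12}
'b' @ 4: {1,5,13}  (accept∈set)
end set {1,5,13} — state 1 in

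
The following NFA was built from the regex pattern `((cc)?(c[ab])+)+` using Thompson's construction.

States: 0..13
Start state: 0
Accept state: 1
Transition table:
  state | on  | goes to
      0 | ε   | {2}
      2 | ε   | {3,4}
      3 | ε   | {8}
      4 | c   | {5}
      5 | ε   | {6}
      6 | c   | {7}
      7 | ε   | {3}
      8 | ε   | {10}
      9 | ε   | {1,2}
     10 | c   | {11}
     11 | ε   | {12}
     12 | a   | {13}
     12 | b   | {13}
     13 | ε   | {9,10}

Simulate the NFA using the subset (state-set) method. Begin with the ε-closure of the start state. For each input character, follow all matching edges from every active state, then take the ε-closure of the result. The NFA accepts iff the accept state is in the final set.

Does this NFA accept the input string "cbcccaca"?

start: ε-closure({0}) = {0,2,3,4,8,10}
'c' @ 1: {5,6,11,12}
'b' @ 2: {1,2,3,4,8,9,10,13}  [accepting]
'c' @ 3: {5,6,11,12}
'c' @ 4: {3,7,8,10}
'c' @ 5: {11,12}
'a' @ 6: {1,2,3,4,8,9,10,13}  [accepting]
'c' @ 7: {5,6,11,12}
'a' @ 8: {1,2,3,4,8,9,10,13}  [accepting]
after full input: {1,2,3,4,8,9,10,13}  (accept=1 in)

Answer: ACCEPT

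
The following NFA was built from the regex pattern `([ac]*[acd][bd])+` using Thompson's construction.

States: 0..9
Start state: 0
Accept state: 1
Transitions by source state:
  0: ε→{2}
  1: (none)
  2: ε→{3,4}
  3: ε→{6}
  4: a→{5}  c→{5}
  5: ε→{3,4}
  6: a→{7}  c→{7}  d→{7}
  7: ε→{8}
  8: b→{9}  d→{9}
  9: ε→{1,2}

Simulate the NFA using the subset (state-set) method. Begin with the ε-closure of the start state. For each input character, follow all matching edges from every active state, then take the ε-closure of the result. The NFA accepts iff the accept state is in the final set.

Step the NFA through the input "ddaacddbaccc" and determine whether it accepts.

Answer: REJECT

Derivation:
initial (ε-close {0}): {0,2,3,4,6}
'd' @ 1: {7,8}
'd' @ 2: {1,2,3,4,6,9}  (accept∈set)
'a' @ 3: {3,4,5,6,7,8}
'a' @ 4: {3,4,5,6,7,8}
'c' @ 5: {3,4,5,6,7,8}
'd' @ 6: {1,2,3,4,6,7,8,9}  (accept∈set)
'd' @ 7: {1,2,3,4,6,7,8,9}  (accept∈set)
'b' @ 8: {1,2,3,4,6,9}  (accept∈set)
'a' @ 9: {3,4,5,6,7,8}
'c' @ 10: {3,4,5,6,7,8}
'c' @ 11: {3,4,5,6,7,8}
'c' @ 12: {3,4,5,6,7,8}
final: {3,4,5,6,7,8}; accept 1 not in set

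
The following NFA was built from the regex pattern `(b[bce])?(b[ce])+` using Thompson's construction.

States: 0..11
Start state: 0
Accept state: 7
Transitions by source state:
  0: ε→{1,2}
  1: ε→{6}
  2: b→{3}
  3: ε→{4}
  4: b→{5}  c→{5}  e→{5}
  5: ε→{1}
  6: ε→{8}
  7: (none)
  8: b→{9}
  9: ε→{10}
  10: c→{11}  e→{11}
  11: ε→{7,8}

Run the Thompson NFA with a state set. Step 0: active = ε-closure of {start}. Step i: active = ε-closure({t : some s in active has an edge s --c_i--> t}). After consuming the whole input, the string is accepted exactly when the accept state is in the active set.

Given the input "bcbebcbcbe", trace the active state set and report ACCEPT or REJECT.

Answer: ACCEPT

Trace:
S₀ = ε-closure({0}) = {0,1,2,6,8}
'b' @ 1: {3,4,9,10}
'c' @ 2: {1,5,6,7,8,11}  (accept∈set)
'b' @ 3: {9,10}
'e' @ 4: {7,8,11}  (accept∈set)
'b' @ 5: {9,10}
'c' @ 6: {7,8,11}  (accept∈set)
'b' @ 7: {9,10}
'c' @ 8: {7,8,11}  (accept∈set)
'b' @ 9: {9,10}
'e' @ 10: {7,8,11}  (accept∈set)
after full input: {7,8,11}  (accept=7 in)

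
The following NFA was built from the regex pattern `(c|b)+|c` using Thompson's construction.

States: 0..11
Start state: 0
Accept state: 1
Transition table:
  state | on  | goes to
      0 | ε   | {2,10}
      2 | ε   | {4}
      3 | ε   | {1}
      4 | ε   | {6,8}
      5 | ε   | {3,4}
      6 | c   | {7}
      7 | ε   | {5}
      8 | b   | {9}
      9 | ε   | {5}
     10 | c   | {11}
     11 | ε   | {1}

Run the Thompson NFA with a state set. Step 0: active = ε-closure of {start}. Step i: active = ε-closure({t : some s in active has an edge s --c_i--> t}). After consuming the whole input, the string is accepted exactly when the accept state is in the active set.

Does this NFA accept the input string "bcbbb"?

Answer: ACCEPT

Trace:
start: ε-closure({0}) = {0,2,4,6,8,10}
'b' @ 1: {1,3,4,5,6,8,9}  [accepting]
'c' @ 2: {1,3,4,5,6,7,8}  [accepting]
'b' @ 3: {1,3,4,5,6,8,9}  [accepting]
'b' @ 4: {1,3,4,5,6,8,9}  [accepting]
'b' @ 5: {1,3,4,5,6,8,9}  [accepting]
end set {1,3,4,5,6,8,9} — state 1 in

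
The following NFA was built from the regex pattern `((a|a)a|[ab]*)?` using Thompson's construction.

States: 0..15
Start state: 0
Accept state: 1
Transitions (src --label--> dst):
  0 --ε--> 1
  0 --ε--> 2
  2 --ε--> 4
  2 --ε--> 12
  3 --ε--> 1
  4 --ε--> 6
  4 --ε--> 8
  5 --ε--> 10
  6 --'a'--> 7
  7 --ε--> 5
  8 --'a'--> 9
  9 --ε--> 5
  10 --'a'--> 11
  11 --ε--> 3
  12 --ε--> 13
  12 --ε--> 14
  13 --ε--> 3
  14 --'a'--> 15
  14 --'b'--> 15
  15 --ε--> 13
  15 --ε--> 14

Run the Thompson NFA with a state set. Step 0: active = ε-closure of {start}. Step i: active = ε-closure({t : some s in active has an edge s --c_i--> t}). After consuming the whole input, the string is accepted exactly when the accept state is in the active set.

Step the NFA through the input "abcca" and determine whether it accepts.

Answer: REJECT

Trace:
start: ε-closure({0}) = {0,1,2,3,4,6,8,12,13,14}
'a' @ 1: {1,3,5,7,9,10,13,14,15}  [accepting]
'b' @ 2: {1,3,13,14,15}  [accepting]
'c' @ 3: {}  — state set empty
rest 'ca' ignored (set empty)
end set {} — state 1 not in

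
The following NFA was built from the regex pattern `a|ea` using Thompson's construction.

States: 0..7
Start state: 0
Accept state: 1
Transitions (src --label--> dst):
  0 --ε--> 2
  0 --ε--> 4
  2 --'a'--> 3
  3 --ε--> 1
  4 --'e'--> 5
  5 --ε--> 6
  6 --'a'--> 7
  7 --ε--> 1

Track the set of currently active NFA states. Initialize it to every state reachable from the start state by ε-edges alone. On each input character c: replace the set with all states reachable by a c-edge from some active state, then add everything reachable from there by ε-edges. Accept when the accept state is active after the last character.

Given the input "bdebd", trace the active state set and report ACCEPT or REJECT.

initial (ε-close {0}): {0,2,4}
'b' @ 1: {}  — dead — no transitions
rest 'debd' ignored (set empty)
after full input: {}  (accept=1 not in)

Answer: REJECT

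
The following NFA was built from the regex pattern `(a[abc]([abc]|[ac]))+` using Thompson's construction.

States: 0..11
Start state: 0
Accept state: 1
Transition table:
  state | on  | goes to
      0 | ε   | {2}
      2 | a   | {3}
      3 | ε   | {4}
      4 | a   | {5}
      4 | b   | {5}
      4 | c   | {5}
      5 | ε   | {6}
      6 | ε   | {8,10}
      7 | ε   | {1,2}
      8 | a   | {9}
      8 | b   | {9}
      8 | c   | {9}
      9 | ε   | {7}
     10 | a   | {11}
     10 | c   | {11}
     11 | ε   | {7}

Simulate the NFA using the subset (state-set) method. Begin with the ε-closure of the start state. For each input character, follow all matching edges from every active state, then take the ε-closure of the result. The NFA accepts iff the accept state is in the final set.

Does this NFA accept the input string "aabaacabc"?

Answer: ACCEPT

Trace:
start: ε-closure({0}) = {0,2}
'a' @ 1: {3,4}
'a' @ 2: {5,6,8,10}
'b' @ 3: {1,2,7,9}  ✓accept
'a' @ 4: {3,4}
'a' @ 5: {5,6,8,10}
'c' @ 6: {1,2,7,9,11}  ✓accept
'a' @ 7: {3,4}
'b' @ 8: {5,6,8,10}
'c' @ 9: {1,2,7,9,11}  ✓accept
end set {1,2,7,9,11} — state 1 in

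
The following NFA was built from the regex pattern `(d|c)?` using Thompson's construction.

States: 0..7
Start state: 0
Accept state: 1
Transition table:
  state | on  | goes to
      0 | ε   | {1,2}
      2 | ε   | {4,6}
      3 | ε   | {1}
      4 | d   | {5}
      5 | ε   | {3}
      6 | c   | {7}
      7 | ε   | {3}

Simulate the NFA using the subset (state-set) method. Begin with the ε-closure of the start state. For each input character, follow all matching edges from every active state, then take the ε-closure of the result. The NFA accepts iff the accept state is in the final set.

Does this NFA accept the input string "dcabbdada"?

initial (ε-close {0}): {0,1,2,4,6}
'd' @ 1: {1,3,5}  ✓accept
'c' @ 2: {}  — no active states
rest 'abbdada' ignored (set empty)
end set {} — state 1 not in

Answer: REJECT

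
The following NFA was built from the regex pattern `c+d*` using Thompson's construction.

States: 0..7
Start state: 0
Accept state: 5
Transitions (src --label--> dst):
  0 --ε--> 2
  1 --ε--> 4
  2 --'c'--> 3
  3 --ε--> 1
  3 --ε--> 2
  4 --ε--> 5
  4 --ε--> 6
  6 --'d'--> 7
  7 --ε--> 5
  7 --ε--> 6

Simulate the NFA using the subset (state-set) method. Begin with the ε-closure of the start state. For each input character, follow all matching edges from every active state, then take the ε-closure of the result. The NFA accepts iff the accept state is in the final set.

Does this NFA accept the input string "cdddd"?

Answer: ACCEPT

Steps:
start: ε-closure({0}) = {0,2}
'c' @ 1: {1,2,3,4,5,6}  [accepting]
'd' @ 2: {5,6,7}  [accepting]
'd' @ 3: {5,6,7}  [accepting]
'd' @ 4: {5,6,7}  [accepting]
'd' @ 5: {5,6,7}  [accepting]
after full input: {5,6,7}  (accept=5 in)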